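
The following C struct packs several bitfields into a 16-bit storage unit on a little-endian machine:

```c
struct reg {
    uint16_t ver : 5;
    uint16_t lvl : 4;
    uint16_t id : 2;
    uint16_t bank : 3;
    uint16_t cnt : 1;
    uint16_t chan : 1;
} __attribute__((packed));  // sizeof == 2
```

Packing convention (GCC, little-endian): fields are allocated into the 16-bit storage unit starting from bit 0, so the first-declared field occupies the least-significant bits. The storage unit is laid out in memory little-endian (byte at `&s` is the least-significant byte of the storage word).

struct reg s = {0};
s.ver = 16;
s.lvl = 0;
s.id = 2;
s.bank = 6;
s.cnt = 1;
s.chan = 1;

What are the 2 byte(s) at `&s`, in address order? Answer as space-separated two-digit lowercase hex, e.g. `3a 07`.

10 f4

ver (5b) val=16 bits=0x10 at bit 0: 0x0010
lvl (4b) val=0 bits=0x0 at bit 5: 0x0010
id (2b) val=2 bits=0x2 at bit 9: 0x0410
bank (3b) val=6 bits=0x6 at bit 11: 0x3410
cnt (1b) val=1 bits=0x1 at bit 14: 0x7410
chan (1b) val=1 bits=0x1 at bit 15: 0xf410
word = 0xf410 → little-endian bytes:
  [0]=0x10  [1]=0xf4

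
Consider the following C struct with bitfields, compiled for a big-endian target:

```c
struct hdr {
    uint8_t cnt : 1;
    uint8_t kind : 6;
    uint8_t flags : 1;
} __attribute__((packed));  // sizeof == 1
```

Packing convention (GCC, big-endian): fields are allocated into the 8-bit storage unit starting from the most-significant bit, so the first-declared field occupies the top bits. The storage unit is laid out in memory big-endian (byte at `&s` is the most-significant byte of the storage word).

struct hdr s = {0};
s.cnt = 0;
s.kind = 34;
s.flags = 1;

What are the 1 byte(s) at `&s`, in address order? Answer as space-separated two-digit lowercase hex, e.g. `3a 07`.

45

[7+:1] cnt=0 & 0x1 = 0x0; word=0x00
[1+:6] kind=34 & 0x3f = 0x22; word=0x44
[0+:1] flags=1 & 0x1 = 0x1; word=0x45
word = 0x45 → big-endian bytes:
  [0]=0x45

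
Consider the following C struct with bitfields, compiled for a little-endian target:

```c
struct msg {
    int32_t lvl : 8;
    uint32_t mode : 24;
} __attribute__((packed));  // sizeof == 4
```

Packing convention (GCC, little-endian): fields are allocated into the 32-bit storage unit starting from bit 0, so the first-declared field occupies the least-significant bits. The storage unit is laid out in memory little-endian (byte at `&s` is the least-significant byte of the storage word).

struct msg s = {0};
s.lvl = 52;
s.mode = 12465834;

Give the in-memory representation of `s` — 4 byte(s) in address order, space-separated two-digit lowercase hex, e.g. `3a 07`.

34 aa 36 be

lvl:8 = 52 → 0x34 << 0 → word 0x00000034
mode:24 = 12465834 → 0xbe36aa << 8 → word 0xbe36aa34
word = 0xbe36aa34 → little-endian bytes:
  [0]=0x34  [1]=0xaa  [2]=0x36  [3]=0xbe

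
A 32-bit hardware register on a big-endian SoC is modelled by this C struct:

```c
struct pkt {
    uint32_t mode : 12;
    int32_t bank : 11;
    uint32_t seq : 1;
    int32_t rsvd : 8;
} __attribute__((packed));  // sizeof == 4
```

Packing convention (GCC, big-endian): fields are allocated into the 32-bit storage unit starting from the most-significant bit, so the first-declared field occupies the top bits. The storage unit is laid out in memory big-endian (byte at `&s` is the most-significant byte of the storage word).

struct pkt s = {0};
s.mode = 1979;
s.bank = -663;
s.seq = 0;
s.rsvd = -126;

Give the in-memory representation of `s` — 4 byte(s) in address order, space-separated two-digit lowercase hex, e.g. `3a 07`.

7b ba d2 82

mode (12b) val=1979 bits=0x7bb at bit 20: 0x7bb00000
bank (11b) val=-663 bits=0x569 at bit 9: 0x7bbad200
seq (1b) val=0 bits=0x0 at bit 8: 0x7bbad200
rsvd (8b) val=-126 bits=0x82 at bit 0: 0x7bbad282
word = 0x7bbad282 → big-endian bytes:
  [0]=0x7b  [1]=0xba  [2]=0xd2  [3]=0x82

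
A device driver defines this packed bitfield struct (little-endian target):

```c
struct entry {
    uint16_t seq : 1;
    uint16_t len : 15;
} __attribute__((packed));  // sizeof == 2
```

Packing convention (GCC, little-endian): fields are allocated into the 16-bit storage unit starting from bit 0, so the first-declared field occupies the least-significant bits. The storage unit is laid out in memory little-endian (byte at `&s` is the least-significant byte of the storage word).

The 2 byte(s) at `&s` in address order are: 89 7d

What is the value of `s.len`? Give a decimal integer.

[0]=0x89 [1]=0x7d (little-endian) → word 0x7d89
seq [0+:1] = (word>>0) & 0x1 = 1
len [1+:15] = (word>>1) & 0x7fff = 16068  ←

16068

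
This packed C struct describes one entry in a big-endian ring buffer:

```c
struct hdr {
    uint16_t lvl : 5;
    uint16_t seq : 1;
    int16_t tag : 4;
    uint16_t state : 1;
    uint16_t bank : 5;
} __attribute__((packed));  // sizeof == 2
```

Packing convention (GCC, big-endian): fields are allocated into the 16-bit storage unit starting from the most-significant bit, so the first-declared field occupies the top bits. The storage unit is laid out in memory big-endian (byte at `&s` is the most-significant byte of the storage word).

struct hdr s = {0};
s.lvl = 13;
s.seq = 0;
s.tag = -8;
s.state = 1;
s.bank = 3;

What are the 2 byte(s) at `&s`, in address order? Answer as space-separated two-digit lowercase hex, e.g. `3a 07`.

6a 23

[11+:5] lvl=13 & 0x1f = 0xd; word=0x6800
[10+:1] seq=0 & 0x1 = 0x0; word=0x6800
[6+:4] tag=-8 & 0xf = 0x8; word=0x6a00
[5+:1] state=1 & 0x1 = 0x1; word=0x6a20
[0+:5] bank=3 & 0x1f = 0x3; word=0x6a23
word = 0x6a23 → big-endian bytes:
  [0]=0x6a  [1]=0x23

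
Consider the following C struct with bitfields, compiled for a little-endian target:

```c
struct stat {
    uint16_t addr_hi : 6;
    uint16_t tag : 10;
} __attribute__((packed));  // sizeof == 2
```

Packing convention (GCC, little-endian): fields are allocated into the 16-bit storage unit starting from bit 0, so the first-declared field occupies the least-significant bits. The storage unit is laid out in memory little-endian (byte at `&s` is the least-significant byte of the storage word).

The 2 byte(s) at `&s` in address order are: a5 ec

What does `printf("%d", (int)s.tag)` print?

[0]=0xa5 [1]=0xec (little-endian) → word 0xeca5
addr_hi [0+:6] = (word>>0) & 0x3f = 37
tag [6+:10] = (word>>6) & 0x3ff = 946  ←

946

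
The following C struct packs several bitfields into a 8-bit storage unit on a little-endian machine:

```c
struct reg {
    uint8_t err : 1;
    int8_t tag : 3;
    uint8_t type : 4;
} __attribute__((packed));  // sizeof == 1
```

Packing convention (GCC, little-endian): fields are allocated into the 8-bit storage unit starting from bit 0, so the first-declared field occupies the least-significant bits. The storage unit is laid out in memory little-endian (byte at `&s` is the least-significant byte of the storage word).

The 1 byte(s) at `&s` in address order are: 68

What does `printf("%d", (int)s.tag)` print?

-4

[0]=0x68 (little-endian) → word 0x68
err [0+:1] = (word>>0) & 0x1 = 0
tag [1+:3] = (word>>1) & 0x7 = 4  ←
type [4+:4] = (word>>4) & 0xf = 6
tag signed 3b, MSB=1: 4 - 8 = -4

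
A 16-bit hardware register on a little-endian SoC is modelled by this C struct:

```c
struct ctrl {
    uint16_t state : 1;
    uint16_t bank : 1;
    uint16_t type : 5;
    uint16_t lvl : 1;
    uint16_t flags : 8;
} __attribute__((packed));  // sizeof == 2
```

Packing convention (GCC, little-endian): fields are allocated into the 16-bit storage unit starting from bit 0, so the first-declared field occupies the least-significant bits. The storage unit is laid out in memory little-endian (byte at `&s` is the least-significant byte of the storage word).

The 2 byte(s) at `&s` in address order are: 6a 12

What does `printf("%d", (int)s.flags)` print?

18

[0]=0x6a [1]=0x12 (little-endian) → word 0x126a
state [0+:1] = (word>>0) & 0x1 = 0
bank [1+:1] = (word>>1) & 0x1 = 1
type [2+:5] = (word>>2) & 0x1f = 26
lvl [7+:1] = (word>>7) & 0x1 = 0
flags [8+:8] = (word>>8) & 0xff = 18  ←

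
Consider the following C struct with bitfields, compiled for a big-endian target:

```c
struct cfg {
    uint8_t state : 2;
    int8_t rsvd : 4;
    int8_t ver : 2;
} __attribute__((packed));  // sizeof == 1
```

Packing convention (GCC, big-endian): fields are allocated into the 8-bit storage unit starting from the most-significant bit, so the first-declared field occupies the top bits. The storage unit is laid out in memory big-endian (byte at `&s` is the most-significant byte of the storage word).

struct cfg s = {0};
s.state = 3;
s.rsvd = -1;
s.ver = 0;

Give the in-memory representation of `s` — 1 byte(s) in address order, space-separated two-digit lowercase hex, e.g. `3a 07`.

fc

state (2b) val=3 bits=0x3 at bit 6: 0xc0
rsvd (4b) val=-1 bits=0xf at bit 2: 0xfc
ver (2b) val=0 bits=0x0 at bit 0: 0xfc
word = 0xfc → big-endian bytes:
  [0]=0xfc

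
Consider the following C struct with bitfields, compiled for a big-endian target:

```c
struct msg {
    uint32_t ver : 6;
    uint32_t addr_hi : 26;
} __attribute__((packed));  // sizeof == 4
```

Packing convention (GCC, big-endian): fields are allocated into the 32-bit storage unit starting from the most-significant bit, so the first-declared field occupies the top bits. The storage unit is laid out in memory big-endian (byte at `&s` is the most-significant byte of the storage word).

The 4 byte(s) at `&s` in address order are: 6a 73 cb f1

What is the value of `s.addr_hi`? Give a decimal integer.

[0]=0x6a [1]=0x73 [2]=0xcb [3]=0xf1 (big-endian) → word 0x6a73cbf1
ver:6 @ bit 26 → (0x6a73cbf1>>26)&0x3f = 0x1a
addr_hi:26 @ bit 0 → (0x6a73cbf1>>0)&0x3ffffff = 0x273cbf1  ←

41143281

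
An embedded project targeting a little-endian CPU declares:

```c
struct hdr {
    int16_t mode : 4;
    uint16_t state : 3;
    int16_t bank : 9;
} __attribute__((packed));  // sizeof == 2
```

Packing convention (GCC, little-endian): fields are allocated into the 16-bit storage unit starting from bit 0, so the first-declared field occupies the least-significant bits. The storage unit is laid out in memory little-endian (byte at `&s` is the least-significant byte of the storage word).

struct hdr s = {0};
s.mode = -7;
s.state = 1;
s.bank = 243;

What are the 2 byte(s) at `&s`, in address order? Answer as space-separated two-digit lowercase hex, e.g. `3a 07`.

99 79

mode:4 = -7 → 0x9 << 0 → word 0x0009
state:3 = 1 → 0x1 << 4 → word 0x0019
bank:9 = 243 → 0xf3 << 7 → word 0x7999
word = 0x7999 → little-endian bytes:
  [0]=0x99  [1]=0x79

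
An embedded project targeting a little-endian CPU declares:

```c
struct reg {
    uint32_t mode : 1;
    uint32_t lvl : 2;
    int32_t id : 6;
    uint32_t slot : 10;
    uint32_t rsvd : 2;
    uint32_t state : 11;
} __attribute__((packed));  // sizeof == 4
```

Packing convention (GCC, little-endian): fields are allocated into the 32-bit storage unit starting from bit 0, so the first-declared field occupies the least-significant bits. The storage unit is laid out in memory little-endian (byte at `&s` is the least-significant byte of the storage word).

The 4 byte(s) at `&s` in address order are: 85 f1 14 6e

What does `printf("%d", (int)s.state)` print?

880

[0]=0x85 [1]=0xf1 [2]=0x14 [3]=0x6e (little-endian) → word 0x6e14f185
mode:1 @ bit 0 → (0x6e14f185>>0)&0x1 = 0x1
lvl:2 @ bit 1 → (0x6e14f185>>1)&0x3 = 0x2
id:6 @ bit 3 → (0x6e14f185>>3)&0x3f = 0x30
slot:10 @ bit 9 → (0x6e14f185>>9)&0x3ff = 0x278
rsvd:2 @ bit 19 → (0x6e14f185>>19)&0x3 = 0x2
state:11 @ bit 21 → (0x6e14f185>>21)&0x7ff = 0x370  ←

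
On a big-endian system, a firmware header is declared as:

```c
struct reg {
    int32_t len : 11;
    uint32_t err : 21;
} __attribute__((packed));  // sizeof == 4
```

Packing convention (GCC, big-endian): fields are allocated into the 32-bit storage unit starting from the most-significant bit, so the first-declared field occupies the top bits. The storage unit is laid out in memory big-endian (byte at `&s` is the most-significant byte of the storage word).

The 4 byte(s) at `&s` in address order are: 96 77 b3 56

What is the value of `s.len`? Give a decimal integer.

[0]=0x96 [1]=0x77 [2]=0xb3 [3]=0x56 (big-endian) → word 0x9677b356
len:11 @ bit 21 → (0x9677b356>>21)&0x7ff = 0x4b3  ←
err:21 @ bit 0 → (0x9677b356>>0)&0x1fffff = 0x17b356
len signed 11b, MSB=1: 1203 - 2048 = -845

-845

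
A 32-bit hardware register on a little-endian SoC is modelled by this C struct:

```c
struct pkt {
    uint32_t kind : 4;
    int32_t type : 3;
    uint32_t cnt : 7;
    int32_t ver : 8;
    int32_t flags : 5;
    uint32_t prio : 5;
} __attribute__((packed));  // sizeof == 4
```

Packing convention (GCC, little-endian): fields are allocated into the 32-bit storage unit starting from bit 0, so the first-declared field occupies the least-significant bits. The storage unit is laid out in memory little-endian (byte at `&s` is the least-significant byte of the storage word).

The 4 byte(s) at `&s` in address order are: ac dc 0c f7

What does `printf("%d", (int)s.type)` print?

[0]=0xac [1]=0xdc [2]=0x0c [3]=0xf7 (little-endian) → word 0xf70cdcac
kind:4 @ bit 0 → (0xf70cdcac>>0)&0xf = 0xc
type:3 @ bit 4 → (0xf70cdcac>>4)&0x7 = 0x2  ←
cnt:7 @ bit 7 → (0xf70cdcac>>7)&0x7f = 0x39
ver:8 @ bit 14 → (0xf70cdcac>>14)&0xff = 0x33
flags:5 @ bit 22 → (0xf70cdcac>>22)&0x1f = 0x1c
prio:5 @ bit 27 → (0xf70cdcac>>27)&0x1f = 0x1e
type signed 3b, MSB=0: value = 2

2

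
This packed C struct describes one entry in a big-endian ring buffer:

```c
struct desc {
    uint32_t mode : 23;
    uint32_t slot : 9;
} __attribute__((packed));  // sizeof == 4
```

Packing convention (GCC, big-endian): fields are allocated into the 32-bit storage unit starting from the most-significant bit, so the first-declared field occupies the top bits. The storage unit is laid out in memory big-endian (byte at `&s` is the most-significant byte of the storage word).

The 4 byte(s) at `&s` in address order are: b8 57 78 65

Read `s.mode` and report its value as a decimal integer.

6040508

[0]=0xb8 [1]=0x57 [2]=0x78 [3]=0x65 (big-endian) → word 0xb8577865
mode [9+:23] = (word>>9) & 0x7fffff = 6040508  ←
slot [0+:9] = (word>>0) & 0x1ff = 101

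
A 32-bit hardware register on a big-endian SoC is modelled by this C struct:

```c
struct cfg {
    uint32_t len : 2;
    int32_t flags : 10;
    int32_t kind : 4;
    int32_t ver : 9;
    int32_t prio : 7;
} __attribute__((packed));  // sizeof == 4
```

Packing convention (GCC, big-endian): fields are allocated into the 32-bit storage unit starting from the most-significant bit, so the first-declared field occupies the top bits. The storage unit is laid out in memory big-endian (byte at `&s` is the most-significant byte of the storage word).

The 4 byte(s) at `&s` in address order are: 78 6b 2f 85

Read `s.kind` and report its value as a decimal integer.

[0]=0x78 [1]=0x6b [2]=0x2f [3]=0x85 (big-endian) → word 0x786b2f85
len [30+:2] = (word>>30) & 0x3 = 1
flags [20+:10] = (word>>20) & 0x3ff = 902
kind [16+:4] = (word>>16) & 0xf = 11  ←
ver [7+:9] = (word>>7) & 0x1ff = 95
prio [0+:7] = (word>>0) & 0x7f = 5
kind signed 4b, MSB=1: 11 - 16 = -5

-5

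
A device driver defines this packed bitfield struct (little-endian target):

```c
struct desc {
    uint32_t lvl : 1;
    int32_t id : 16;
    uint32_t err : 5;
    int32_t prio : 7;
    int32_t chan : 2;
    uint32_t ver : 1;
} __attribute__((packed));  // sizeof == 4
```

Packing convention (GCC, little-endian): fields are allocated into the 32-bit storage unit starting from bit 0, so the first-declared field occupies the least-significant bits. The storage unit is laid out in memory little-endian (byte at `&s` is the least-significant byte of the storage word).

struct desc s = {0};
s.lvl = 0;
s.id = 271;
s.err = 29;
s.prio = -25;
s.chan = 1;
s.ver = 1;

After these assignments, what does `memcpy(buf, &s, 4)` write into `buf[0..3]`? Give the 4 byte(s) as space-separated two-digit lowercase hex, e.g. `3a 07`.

1e 02 fa b9

[0+:1] lvl=0 & 0x1 = 0x0; word=0x00000000
[1+:16] id=271 & 0xffff = 0x10f; word=0x0000021e
[17+:5] err=29 & 0x1f = 0x1d; word=0x003a021e
[22+:7] prio=-25 & 0x7f = 0x67; word=0x19fa021e
[29+:2] chan=1 & 0x3 = 0x1; word=0x39fa021e
[31+:1] ver=1 & 0x1 = 0x1; word=0xb9fa021e
word = 0xb9fa021e → little-endian bytes:
  [0]=0x1e  [1]=0x02  [2]=0xfa  [3]=0xb9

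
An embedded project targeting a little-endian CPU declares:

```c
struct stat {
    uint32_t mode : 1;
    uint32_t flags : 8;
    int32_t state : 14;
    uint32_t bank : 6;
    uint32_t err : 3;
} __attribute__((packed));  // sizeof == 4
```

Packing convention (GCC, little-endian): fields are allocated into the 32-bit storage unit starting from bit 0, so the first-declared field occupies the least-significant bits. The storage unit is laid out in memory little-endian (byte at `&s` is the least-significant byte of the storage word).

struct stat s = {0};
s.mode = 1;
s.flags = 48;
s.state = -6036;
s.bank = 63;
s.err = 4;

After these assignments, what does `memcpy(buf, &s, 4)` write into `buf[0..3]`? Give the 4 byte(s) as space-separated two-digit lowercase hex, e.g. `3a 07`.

61 d8 d0 9f

mode (1b) val=1 bits=0x1 at bit 0: 0x00000001
flags (8b) val=48 bits=0x30 at bit 1: 0x00000061
state (14b) val=-6036 bits=0x286c at bit 9: 0x0050d861
bank (6b) val=63 bits=0x3f at bit 23: 0x1fd0d861
err (3b) val=4 bits=0x4 at bit 29: 0x9fd0d861
word = 0x9fd0d861 → little-endian bytes:
  [0]=0x61  [1]=0xd8  [2]=0xd0  [3]=0x9f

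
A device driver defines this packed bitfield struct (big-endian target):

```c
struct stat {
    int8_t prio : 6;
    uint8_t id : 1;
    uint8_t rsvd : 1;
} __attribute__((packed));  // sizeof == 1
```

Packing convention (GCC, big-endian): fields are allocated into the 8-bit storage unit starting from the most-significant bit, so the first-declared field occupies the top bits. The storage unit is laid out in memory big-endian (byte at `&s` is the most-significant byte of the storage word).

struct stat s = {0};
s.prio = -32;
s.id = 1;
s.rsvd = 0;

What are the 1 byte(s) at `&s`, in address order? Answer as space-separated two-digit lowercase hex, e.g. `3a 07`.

82

prio (6b) val=-32 bits=0x20 at bit 2: 0x80
id (1b) val=1 bits=0x1 at bit 1: 0x82
rsvd (1b) val=0 bits=0x0 at bit 0: 0x82
word = 0x82 → big-endian bytes:
  [0]=0x82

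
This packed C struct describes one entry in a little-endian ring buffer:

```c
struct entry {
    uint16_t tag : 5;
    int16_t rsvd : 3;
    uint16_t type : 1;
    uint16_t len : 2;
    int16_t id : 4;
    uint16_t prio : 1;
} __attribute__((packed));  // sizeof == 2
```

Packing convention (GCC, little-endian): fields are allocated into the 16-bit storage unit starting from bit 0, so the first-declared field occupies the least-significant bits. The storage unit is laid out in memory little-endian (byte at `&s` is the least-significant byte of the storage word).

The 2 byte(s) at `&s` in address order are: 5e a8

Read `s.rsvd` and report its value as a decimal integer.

2

[0]=0x5e [1]=0xa8 (little-endian) → word 0xa85e
tag:5 @ bit 0 → (0xa85e>>0)&0x1f = 0x1e
rsvd:3 @ bit 5 → (0xa85e>>5)&0x7 = 0x2  ←
type:1 @ bit 8 → (0xa85e>>8)&0x1 = 0x0
len:2 @ bit 9 → (0xa85e>>9)&0x3 = 0x0
id:4 @ bit 11 → (0xa85e>>11)&0xf = 0x5
prio:1 @ bit 15 → (0xa85e>>15)&0x1 = 0x1
rsvd signed 3b, MSB=0: value = 2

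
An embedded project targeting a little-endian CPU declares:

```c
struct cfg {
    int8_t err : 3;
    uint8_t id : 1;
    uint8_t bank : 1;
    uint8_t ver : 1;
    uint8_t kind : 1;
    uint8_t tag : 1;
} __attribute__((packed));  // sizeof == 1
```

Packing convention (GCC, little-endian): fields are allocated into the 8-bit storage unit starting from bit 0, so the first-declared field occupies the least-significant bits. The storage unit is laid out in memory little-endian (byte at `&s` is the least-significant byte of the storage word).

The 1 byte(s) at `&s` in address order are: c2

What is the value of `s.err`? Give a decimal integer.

2

[0]=0xc2 (little-endian) → word 0xc2
err [0+:3] = (word>>0) & 0x7 = 2  ←
id [3+:1] = (word>>3) & 0x1 = 0
bank [4+:1] = (word>>4) & 0x1 = 0
ver [5+:1] = (word>>5) & 0x1 = 0
kind [6+:1] = (word>>6) & 0x1 = 1
tag [7+:1] = (word>>7) & 0x1 = 1
err signed 3b, MSB=0: value = 2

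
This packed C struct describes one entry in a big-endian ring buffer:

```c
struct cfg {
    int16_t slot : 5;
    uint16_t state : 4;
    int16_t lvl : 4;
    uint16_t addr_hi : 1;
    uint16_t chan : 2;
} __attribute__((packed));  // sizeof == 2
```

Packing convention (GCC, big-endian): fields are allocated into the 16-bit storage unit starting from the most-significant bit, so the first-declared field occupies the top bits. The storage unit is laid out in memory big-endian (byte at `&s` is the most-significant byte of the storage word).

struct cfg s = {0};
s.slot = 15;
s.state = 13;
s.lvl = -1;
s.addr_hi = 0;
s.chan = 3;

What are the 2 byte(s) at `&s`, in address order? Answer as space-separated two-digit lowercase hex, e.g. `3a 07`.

slot (5b) val=15 bits=0xf at bit 11: 0x7800
state (4b) val=13 bits=0xd at bit 7: 0x7e80
lvl (4b) val=-1 bits=0xf at bit 3: 0x7ef8
addr_hi (1b) val=0 bits=0x0 at bit 2: 0x7ef8
chan (2b) val=3 bits=0x3 at bit 0: 0x7efb
word = 0x7efb → big-endian bytes:
  [0]=0x7e  [1]=0xfb

7e fb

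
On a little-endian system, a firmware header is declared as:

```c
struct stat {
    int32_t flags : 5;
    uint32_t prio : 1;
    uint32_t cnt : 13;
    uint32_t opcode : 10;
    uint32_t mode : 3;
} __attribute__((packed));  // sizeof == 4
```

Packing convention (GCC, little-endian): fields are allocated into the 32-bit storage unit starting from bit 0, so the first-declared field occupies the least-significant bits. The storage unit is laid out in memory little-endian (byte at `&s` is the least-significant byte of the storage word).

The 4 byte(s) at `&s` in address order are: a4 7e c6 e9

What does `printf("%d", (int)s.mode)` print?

7

[0]=0xa4 [1]=0x7e [2]=0xc6 [3]=0xe9 (little-endian) → word 0xe9c67ea4
flags:5 @ bit 0 → (0xe9c67ea4>>0)&0x1f = 0x4
prio:1 @ bit 5 → (0xe9c67ea4>>5)&0x1 = 0x1
cnt:13 @ bit 6 → (0xe9c67ea4>>6)&0x1fff = 0x19fa
opcode:10 @ bit 19 → (0xe9c67ea4>>19)&0x3ff = 0x138
mode:3 @ bit 29 → (0xe9c67ea4>>29)&0x7 = 0x7  ←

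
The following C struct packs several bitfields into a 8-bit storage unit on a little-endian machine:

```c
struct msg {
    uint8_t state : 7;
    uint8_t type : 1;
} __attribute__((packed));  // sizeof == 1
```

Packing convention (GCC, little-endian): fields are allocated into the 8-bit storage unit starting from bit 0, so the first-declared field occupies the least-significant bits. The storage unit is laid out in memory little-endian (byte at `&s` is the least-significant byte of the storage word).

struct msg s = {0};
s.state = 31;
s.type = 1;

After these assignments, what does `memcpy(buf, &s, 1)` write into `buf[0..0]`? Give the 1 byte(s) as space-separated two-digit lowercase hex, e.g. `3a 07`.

9f

state (7b) val=31 bits=0x1f at bit 0: 0x1f
type (1b) val=1 bits=0x1 at bit 7: 0x9f
word = 0x9f → little-endian bytes:
  [0]=0x9f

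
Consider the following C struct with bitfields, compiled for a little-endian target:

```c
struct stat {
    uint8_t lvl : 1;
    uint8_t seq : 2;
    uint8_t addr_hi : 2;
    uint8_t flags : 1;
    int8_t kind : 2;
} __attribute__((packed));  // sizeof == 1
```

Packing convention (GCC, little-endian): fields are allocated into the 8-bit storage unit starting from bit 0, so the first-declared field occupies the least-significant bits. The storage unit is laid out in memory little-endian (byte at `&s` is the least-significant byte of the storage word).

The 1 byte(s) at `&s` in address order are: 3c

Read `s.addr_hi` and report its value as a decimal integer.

[0]=0x3c (little-endian) → word 0x3c
lvl:1 @ bit 0 → (0x3c>>0)&0x1 = 0x0
seq:2 @ bit 1 → (0x3c>>1)&0x3 = 0x2
addr_hi:2 @ bit 3 → (0x3c>>3)&0x3 = 0x3  ←
flags:1 @ bit 5 → (0x3c>>5)&0x1 = 0x1
kind:2 @ bit 6 → (0x3c>>6)&0x3 = 0x0

3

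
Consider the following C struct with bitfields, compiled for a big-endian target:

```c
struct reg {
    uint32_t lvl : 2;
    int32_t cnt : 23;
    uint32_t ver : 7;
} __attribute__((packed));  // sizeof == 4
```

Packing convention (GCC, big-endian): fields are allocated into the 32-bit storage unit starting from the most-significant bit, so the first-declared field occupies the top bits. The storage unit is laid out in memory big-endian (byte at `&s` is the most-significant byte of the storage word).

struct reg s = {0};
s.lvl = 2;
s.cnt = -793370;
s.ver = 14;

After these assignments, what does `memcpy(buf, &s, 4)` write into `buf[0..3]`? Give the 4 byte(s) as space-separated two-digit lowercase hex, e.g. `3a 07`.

b9 f2 73 0e

lvl:2 = 2 → 0x2 << 30 → word 0x80000000
cnt:23 = -793370 → 0x73e4e6 << 7 → word 0xb9f27300
ver:7 = 14 → 0xe << 0 → word 0xb9f2730e
word = 0xb9f2730e → big-endian bytes:
  [0]=0xb9  [1]=0xf2  [2]=0x73  [3]=0x0e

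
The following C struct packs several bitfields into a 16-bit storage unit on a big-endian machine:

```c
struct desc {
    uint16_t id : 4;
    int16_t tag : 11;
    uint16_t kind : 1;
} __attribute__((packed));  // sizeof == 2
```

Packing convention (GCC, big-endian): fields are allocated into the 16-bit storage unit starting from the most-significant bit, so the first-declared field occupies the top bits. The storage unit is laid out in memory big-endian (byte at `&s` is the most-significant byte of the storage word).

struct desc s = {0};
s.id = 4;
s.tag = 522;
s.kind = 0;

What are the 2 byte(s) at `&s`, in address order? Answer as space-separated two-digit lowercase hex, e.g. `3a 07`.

id:4 = 4 → 0x4 << 12 → word 0x4000
tag:11 = 522 → 0x20a << 1 → word 0x4414
kind:1 = 0 → 0x0 << 0 → word 0x4414
word = 0x4414 → big-endian bytes:
  [0]=0x44  [1]=0x14

44 14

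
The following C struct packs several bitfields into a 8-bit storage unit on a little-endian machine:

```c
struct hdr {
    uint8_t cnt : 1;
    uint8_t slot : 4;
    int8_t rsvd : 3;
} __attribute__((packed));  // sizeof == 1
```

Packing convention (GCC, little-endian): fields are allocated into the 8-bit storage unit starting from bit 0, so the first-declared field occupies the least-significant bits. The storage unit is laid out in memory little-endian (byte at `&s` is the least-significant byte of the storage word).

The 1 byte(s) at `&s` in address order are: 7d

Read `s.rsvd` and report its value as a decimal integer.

3

[0]=0x7d (little-endian) → word 0x7d
cnt [0+:1] = (word>>0) & 0x1 = 1
slot [1+:4] = (word>>1) & 0xf = 14
rsvd [5+:3] = (word>>5) & 0x7 = 3  ←
rsvd signed 3b, MSB=0: value = 3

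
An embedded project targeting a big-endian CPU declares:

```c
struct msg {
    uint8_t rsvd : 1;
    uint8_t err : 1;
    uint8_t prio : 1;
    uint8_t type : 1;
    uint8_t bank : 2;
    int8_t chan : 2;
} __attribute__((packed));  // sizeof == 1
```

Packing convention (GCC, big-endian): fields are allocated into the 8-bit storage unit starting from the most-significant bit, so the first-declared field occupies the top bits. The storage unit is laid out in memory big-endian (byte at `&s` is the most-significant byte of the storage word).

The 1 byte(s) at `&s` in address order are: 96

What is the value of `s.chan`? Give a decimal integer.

-2

[0]=0x96 (big-endian) → word 0x96
rsvd:1 @ bit 7 → (0x96>>7)&0x1 = 0x1
err:1 @ bit 6 → (0x96>>6)&0x1 = 0x0
prio:1 @ bit 5 → (0x96>>5)&0x1 = 0x0
type:1 @ bit 4 → (0x96>>4)&0x1 = 0x1
bank:2 @ bit 2 → (0x96>>2)&0x3 = 0x1
chan:2 @ bit 0 → (0x96>>0)&0x3 = 0x2  ←
chan signed 2b, MSB=1: 2 - 4 = -2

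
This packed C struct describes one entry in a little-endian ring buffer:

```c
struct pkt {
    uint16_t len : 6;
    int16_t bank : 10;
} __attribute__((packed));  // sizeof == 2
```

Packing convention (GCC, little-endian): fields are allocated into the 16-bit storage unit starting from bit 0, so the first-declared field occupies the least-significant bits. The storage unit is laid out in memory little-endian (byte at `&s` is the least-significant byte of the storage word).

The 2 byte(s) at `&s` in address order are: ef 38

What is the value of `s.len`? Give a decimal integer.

47

[0]=0xef [1]=0x38 (little-endian) → word 0x38ef
len:6 @ bit 0 → (0x38ef>>0)&0x3f = 0x2f  ←
bank:10 @ bit 6 → (0x38ef>>6)&0x3ff = 0xe3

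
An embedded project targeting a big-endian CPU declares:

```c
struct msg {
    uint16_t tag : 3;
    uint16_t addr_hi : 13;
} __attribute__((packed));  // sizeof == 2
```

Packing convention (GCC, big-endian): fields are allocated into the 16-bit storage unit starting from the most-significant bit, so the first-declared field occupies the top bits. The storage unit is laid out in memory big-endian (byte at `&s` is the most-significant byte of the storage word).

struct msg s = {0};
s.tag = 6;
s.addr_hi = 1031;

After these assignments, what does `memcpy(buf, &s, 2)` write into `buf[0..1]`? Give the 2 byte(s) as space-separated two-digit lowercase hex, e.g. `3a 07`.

c4 07

tag (3b) val=6 bits=0x6 at bit 13: 0xc000
addr_hi (13b) val=1031 bits=0x407 at bit 0: 0xc407
word = 0xc407 → big-endian bytes:
  [0]=0xc4  [1]=0x07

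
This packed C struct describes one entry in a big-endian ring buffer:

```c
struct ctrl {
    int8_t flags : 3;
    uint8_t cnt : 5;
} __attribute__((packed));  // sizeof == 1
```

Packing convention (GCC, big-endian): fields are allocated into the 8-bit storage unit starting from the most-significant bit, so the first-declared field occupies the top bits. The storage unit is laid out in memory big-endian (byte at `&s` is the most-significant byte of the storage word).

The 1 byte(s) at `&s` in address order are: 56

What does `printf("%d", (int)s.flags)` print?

2

[0]=0x56 (big-endian) → word 0x56
flags:3 @ bit 5 → (0x56>>5)&0x7 = 0x2  ←
cnt:5 @ bit 0 → (0x56>>0)&0x1f = 0x16
flags signed 3b, MSB=0: value = 2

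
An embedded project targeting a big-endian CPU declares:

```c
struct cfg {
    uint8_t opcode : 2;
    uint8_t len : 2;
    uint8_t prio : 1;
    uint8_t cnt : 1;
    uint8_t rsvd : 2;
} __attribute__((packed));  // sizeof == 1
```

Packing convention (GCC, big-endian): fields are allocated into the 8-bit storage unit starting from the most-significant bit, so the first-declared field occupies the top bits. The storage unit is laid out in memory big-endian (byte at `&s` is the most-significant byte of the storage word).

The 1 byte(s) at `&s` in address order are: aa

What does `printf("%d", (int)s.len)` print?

2

[0]=0xaa (big-endian) → word 0xaa
opcode:2 @ bit 6 → (0xaa>>6)&0x3 = 0x2
len:2 @ bit 4 → (0xaa>>4)&0x3 = 0x2  ←
prio:1 @ bit 3 → (0xaa>>3)&0x1 = 0x1
cnt:1 @ bit 2 → (0xaa>>2)&0x1 = 0x0
rsvd:2 @ bit 0 → (0xaa>>0)&0x3 = 0x2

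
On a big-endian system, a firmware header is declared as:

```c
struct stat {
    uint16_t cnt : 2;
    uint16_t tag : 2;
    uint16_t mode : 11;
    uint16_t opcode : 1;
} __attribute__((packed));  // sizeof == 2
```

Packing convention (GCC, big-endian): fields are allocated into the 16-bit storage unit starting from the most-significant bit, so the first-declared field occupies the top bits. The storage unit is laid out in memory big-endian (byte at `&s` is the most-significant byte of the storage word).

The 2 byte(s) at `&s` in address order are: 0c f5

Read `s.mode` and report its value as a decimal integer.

[0]=0x0c [1]=0xf5 (big-endian) → word 0x0cf5
cnt:2 @ bit 14 → (0x0cf5>>14)&0x3 = 0x0
tag:2 @ bit 12 → (0x0cf5>>12)&0x3 = 0x0
mode:11 @ bit 1 → (0x0cf5>>1)&0x7ff = 0x67a  ←
opcode:1 @ bit 0 → (0x0cf5>>0)&0x1 = 0x1

1658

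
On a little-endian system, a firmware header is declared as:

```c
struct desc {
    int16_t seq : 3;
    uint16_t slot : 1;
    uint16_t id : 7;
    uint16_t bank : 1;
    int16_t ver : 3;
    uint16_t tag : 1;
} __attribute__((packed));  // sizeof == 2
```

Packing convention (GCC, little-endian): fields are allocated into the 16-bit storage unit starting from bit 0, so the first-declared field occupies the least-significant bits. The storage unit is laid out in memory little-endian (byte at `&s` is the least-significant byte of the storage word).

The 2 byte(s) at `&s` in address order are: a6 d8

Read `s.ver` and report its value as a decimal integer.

[0]=0xa6 [1]=0xd8 (little-endian) → word 0xd8a6
seq [0+:3] = (word>>0) & 0x7 = 6
slot [3+:1] = (word>>3) & 0x1 = 0
id [4+:7] = (word>>4) & 0x7f = 10
bank [11+:1] = (word>>11) & 0x1 = 1
ver [12+:3] = (word>>12) & 0x7 = 5  ←
tag [15+:1] = (word>>15) & 0x1 = 1
ver signed 3b, MSB=1: 5 - 8 = -3

-3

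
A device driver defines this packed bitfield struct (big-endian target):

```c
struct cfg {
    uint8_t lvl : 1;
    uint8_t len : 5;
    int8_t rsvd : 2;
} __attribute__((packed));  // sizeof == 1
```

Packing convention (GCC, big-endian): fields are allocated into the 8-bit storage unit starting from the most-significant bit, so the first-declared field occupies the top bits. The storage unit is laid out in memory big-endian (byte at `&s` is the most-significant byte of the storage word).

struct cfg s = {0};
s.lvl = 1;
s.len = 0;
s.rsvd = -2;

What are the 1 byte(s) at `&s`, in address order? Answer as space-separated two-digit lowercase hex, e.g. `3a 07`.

lvl:1 = 1 → 0x1 << 7 → word 0x80
len:5 = 0 → 0x0 << 2 → word 0x80
rsvd:2 = -2 → 0x2 << 0 → word 0x82
word = 0x82 → big-endian bytes:
  [0]=0x82

82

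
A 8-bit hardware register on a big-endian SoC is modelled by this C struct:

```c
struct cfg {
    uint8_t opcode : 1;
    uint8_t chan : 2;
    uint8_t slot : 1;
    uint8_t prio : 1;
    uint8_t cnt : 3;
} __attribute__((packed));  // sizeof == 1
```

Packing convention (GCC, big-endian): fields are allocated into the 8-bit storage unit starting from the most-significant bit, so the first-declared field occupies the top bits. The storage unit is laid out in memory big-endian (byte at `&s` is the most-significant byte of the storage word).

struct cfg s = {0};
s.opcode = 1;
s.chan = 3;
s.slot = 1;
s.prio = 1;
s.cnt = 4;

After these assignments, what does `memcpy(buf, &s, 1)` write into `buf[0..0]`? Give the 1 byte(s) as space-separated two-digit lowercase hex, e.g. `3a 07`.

fc

opcode:1 = 1 → 0x1 << 7 → word 0x80
chan:2 = 3 → 0x3 << 5 → word 0xe0
slot:1 = 1 → 0x1 << 4 → word 0xf0
prio:1 = 1 → 0x1 << 3 → word 0xf8
cnt:3 = 4 → 0x4 << 0 → word 0xfc
word = 0xfc → big-endian bytes:
  [0]=0xfc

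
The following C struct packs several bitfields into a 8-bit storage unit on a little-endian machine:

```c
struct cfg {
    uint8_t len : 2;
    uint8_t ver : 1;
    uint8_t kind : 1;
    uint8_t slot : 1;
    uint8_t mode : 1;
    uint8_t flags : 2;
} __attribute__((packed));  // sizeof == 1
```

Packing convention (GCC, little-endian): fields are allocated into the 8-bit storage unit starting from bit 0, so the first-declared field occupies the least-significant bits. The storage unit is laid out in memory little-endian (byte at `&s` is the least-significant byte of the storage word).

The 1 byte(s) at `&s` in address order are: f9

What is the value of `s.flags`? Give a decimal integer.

[0]=0xf9 (little-endian) → word 0xf9
len [0+:2] = (word>>0) & 0x3 = 1
ver [2+:1] = (word>>2) & 0x1 = 0
kind [3+:1] = (word>>3) & 0x1 = 1
slot [4+:1] = (word>>4) & 0x1 = 1
mode [5+:1] = (word>>5) & 0x1 = 1
flags [6+:2] = (word>>6) & 0x3 = 3  ←

3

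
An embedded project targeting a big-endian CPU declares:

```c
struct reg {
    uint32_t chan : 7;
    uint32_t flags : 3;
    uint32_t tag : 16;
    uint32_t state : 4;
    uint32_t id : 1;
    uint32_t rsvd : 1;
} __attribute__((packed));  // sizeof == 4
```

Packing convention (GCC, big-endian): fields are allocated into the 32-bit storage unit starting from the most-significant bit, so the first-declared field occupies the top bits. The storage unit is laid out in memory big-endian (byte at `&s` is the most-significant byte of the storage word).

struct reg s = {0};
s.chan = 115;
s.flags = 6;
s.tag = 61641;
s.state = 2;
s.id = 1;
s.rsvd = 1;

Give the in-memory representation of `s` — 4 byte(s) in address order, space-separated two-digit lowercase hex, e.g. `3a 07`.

[25+:7] chan=115 & 0x7f = 0x73; word=0xe6000000
[22+:3] flags=6 & 0x7 = 0x6; word=0xe7800000
[6+:16] tag=61641 & 0xffff = 0xf0c9; word=0xe7bc3240
[2+:4] state=2 & 0xf = 0x2; word=0xe7bc3248
[1+:1] id=1 & 0x1 = 0x1; word=0xe7bc324a
[0+:1] rsvd=1 & 0x1 = 0x1; word=0xe7bc324b
word = 0xe7bc324b → big-endian bytes:
  [0]=0xe7  [1]=0xbc  [2]=0x32  [3]=0x4b

e7 bc 32 4b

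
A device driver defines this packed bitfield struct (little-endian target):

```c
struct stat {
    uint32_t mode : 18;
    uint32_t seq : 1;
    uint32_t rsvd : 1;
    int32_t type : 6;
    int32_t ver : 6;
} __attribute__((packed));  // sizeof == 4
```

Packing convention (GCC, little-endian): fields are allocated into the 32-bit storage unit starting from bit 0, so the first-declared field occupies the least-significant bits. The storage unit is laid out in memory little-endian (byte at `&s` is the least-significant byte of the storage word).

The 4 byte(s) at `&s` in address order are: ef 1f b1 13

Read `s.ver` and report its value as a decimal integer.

[0]=0xef [1]=0x1f [2]=0xb1 [3]=0x13 (little-endian) → word 0x13b11fef
mode:18 @ bit 0 → (0x13b11fef>>0)&0x3ffff = 0x11fef
seq:1 @ bit 18 → (0x13b11fef>>18)&0x1 = 0x0
rsvd:1 @ bit 19 → (0x13b11fef>>19)&0x1 = 0x0
type:6 @ bit 20 → (0x13b11fef>>20)&0x3f = 0x3b
ver:6 @ bit 26 → (0x13b11fef>>26)&0x3f = 0x4  ←
ver signed 6b, MSB=0: value = 4

4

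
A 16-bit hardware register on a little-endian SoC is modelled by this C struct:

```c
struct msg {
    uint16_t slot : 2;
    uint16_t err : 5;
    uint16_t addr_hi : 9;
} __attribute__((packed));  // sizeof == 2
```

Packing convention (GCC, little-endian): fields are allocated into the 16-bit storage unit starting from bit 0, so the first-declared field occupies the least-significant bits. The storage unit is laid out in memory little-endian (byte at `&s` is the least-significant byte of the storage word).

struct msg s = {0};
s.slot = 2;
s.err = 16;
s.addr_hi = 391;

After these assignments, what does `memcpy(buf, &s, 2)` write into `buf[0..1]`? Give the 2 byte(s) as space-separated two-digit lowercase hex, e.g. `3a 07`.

[0+:2] slot=2 & 0x3 = 0x2; word=0x0002
[2+:5] err=16 & 0x1f = 0x10; word=0x0042
[7+:9] addr_hi=391 & 0x1ff = 0x187; word=0xc3c2
word = 0xc3c2 → little-endian bytes:
  [0]=0xc2  [1]=0xc3

c2 c3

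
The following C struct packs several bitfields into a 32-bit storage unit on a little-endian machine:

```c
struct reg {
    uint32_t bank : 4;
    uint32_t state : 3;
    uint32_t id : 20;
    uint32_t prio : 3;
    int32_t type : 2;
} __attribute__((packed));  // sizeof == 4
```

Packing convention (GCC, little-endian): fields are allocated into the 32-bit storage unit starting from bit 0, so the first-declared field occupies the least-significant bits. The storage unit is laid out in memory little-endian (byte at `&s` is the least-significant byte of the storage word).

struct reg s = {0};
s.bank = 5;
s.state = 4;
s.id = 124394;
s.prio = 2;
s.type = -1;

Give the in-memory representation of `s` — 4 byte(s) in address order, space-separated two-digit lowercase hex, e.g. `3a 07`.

45 f5 f2 d0

bank (4b) val=5 bits=0x5 at bit 0: 0x00000005
state (3b) val=4 bits=0x4 at bit 4: 0x00000045
id (20b) val=124394 bits=0x1e5ea at bit 7: 0x00f2f545
prio (3b) val=2 bits=0x2 at bit 27: 0x10f2f545
type (2b) val=-1 bits=0x3 at bit 30: 0xd0f2f545
word = 0xd0f2f545 → little-endian bytes:
  [0]=0x45  [1]=0xf5  [2]=0xf2  [3]=0xd0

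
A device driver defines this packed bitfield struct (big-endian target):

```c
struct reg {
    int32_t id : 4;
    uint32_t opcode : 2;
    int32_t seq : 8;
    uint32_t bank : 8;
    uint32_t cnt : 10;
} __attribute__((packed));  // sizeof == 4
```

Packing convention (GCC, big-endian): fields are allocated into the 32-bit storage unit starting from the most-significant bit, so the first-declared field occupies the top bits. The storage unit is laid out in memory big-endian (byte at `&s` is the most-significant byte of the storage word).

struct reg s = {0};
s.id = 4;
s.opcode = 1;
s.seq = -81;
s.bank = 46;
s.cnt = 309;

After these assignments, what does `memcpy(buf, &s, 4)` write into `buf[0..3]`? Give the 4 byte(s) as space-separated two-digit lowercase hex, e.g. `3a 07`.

id (4b) val=4 bits=0x4 at bit 28: 0x40000000
opcode (2b) val=1 bits=0x1 at bit 26: 0x44000000
seq (8b) val=-81 bits=0xaf at bit 18: 0x46bc0000
bank (8b) val=46 bits=0x2e at bit 10: 0x46bcb800
cnt (10b) val=309 bits=0x135 at bit 0: 0x46bcb935
word = 0x46bcb935 → big-endian bytes:
  [0]=0x46  [1]=0xbc  [2]=0xb9  [3]=0x35

46 bc b9 35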